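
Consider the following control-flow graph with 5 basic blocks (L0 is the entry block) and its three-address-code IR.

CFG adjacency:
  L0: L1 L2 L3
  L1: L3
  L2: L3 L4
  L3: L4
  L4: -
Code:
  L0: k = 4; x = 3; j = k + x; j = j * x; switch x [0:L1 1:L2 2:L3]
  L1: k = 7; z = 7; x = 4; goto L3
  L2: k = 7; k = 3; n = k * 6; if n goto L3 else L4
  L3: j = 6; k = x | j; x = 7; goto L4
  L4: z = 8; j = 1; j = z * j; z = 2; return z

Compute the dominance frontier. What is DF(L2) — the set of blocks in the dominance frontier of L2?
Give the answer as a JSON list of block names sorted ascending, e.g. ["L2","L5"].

Answer: ["L3", "L4"]

Derivation:
idom tree: L1←L0 L2←L0 L3←L0 L4←L0
Join-block Dom:
  L3: preds {L0,L1,L2}: {L0} ∩ {L0,L1} ∩ {L0,L2} = {L0}; idom=L0
  L4: preds {L2,L3}: {L0,L2} ∩ {L0,L3} = {L0}; idom=L0

DF derivation:
  L3←L0: walk · to L0
  L3←L1: walk L1 to L0
  L3←L2: walk L2 to L0
  L4←L2: walk L2 to L0
  L4←L3: walk L3 to L0
  L0: DF=∅
  L1: DF={L3}
  L2: DF={L3,L4}
  L3: DF={L4}
  L4: DF=∅

DF(L2) = ["L3", "L4"]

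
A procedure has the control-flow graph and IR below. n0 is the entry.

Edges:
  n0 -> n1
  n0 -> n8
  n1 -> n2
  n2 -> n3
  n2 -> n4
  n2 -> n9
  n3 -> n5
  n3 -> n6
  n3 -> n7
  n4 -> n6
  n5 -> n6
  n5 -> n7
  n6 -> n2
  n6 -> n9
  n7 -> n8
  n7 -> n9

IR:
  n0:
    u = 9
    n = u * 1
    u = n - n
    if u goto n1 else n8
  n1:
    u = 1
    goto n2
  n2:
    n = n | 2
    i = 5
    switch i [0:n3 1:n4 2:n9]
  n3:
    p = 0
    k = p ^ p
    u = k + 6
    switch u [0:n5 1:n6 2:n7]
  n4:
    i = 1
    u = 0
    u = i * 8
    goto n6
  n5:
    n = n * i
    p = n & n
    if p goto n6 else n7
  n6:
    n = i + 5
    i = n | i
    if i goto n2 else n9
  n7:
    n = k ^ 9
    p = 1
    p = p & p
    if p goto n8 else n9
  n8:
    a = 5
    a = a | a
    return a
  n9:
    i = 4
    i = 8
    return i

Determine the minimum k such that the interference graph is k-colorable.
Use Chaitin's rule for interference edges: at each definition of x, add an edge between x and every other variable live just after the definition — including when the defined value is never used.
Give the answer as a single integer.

Answer: 4

Analysis:
Per-block:
  n0 def {n,u} use ∅
  n1 def {u} use ∅
  n2 def {i,n} use {n}
  n3 def {k,p,u} use ∅
  n4 def {i,u} use ∅
  n5 def {n,p} use {i,n}
  n6 def {i,n} use {i}
  n7 def {n,p} use {k}
  n8 def {a} use ∅
  n9 def {i} use ∅

Liveness:
  n0 li=∅ lo={n}
  n1 li={n} lo={n}
  n2 li={n} lo={i,n}
  n3 li={i,n} lo={i,k,n}
  n4 li=∅ lo={i}
  n5 li={i,k,n} lo={i,k}
  n6 li={i} lo={n}
  n7 li={k} lo=∅
  n8 li=∅ lo=∅
  n9 li=∅ lo=∅

Conflict graph:
  a: ∅
  i: {k,n,p,u}
  k: {i,n,p,u}
  n: {i,k,p,u}
  p: {i,k,n}
  u: {i,k,n}

Chromatic number:
  clique {i,k,n,p} ⇒ need ≥ 4
  assign a→c0 i→c0 k→c1 n→c2 p→c3 u→c3 — no edge inside a register ⇒ χ ≤ 4
  χ = 4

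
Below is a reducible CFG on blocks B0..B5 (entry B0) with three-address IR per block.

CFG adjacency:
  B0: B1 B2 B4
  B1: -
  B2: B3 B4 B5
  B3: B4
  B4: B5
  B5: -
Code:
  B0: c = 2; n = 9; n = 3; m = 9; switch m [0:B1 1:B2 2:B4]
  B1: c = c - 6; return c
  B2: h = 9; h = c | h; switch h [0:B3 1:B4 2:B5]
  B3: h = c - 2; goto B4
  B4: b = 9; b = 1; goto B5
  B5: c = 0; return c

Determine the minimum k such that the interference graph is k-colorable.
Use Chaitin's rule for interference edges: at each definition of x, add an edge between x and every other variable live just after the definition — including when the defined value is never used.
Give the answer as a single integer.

Per-block:
  B0: {c,m,n} / ∅
  B1: {c} / {c}
  B2: {h} / {c}
  B3: {h} / {c}
  B4: {b} / ∅
  B5: {c} / ∅

Backward fixpoint:
  live B0: ∅→{c}
  live B1: {c}→∅
  live B2: {c}→{c}
  live B3: {c}→∅
  live B4: ∅→∅
  live B5: ∅→∅

Interference:
  b↔∅
  c↔{h,m,n}
  h↔{c}
  m↔{c}
  n↔{c}

Chromatic number:
  {c,h} pairwise interfere (2-clique) ⇒ χ ≥ 2
  assign b→R0 c→R0 h→R1 m→R1 n→R1 — no edge inside a register ⇒ χ ≤ 2
  χ = 2

Answer: 2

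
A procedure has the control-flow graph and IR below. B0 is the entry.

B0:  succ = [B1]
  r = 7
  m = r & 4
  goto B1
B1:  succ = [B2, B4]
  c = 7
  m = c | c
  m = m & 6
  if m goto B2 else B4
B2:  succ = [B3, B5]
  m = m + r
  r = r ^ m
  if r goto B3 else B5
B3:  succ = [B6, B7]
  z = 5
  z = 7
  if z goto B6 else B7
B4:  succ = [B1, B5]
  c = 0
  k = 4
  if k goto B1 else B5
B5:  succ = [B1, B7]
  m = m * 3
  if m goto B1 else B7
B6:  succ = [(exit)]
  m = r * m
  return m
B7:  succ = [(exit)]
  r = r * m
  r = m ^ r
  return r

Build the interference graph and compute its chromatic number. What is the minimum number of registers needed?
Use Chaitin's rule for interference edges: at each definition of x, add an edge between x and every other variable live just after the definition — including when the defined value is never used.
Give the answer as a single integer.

Per-block:
  B0 def {m,r} use ∅
  B1 def {c,m} use ∅
  B2 def {m,r} use {m,r}
  B3 def {z} use ∅
  B4 def {c,k} use ∅
  B5 def {m} use {m}
  B6 def {m} use {m,r}
  B7 def {r} use {m,r}

Liveness:
  live B0: ∅→{r}
  live B1: {r}→{m,r}
  live B2: {m,r}→{m,r}
  live B3: {m,r}→{m,r}
  live B4: {m,r}→{m,r}
  live B5: {m,r}→{m,r}
  live B6: {m,r}→∅
  live B7: {m,r}→∅

Interference:
  c↔{m,r}
  k↔{m,r}
  m↔{c,k,r,z}
  r↔{c,k,m,z}
  z↔{m,r}

Colouring:
  lower bound: {c,m,r} mutually conflict ⇒ χ ≥ 3
  3-colouring: r0={m}  r1={r}  r2={c,k,z}
  χ = 3

Answer: 3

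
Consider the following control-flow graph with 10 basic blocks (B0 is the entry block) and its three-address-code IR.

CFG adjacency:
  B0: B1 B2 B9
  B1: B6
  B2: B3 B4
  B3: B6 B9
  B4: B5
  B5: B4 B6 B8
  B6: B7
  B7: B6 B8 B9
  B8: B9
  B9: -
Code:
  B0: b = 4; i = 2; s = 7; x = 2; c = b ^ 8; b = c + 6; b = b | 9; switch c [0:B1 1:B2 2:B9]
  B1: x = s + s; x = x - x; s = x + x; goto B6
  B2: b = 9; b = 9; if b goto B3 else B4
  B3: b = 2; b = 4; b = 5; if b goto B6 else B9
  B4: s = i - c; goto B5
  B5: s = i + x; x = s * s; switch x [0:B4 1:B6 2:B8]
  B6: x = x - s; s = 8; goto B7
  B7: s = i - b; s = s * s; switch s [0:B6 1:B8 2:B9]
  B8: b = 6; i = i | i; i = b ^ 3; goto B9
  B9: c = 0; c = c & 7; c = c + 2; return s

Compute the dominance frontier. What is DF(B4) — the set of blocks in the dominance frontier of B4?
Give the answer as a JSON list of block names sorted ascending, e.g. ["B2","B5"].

Answer: ["B4", "B6", "B8"]

Working:
idom tree: B1←B0 B2←B0 B3←B2 B4←B2 B5←B4 B6←B0 B7←B6 B8←B0 B9←B0
Join-block Dom:
  B4: preds {B2,B5}: {B0,B2} ∩ {B0,B2,B4,B5} = {B0,B2}; idom=B2
  B6: preds {B1,B3,B5,B7}: {B0,B1} ∩ {B0,B2,B3} ∩ {B0,B2,B4,B5} ∩ {B0,B6,B7} = {B0}; idom=B0
  B8: preds {B5,B7}: {B0,B2,B4,B5} ∩ {B0,B6,B7} = {B0}; idom=B0
  B9: preds {B0,B3,B7,B8}: {B0} ∩ {B0,B2,B3} ∩ {B0,B6,B7} ∩ {B0,B8} = {B0}; idom=B0

Frontier:
  B4←B2: walk · to B2
  B4←B5: walk B5→B4 to B2
  B6←B1: walk B1 to B0
  B6←B3: walk B3→B2 to B0
  B6←B5: walk B5→B4→B2 to B0
  B6←B7: walk B7→B6 to B0
  B8←B5: walk B5→B4→B2 to B0
  B8←B7: walk B7→B6 to B0
  B9←B0: walk · to B0
  B9←B3: walk B3→B2 to B0
  B9←B7: walk B7→B6 to B0
  B9←B8: walk B8 to B0
  B0 → ∅
  B1 → {B6}
  B2 → {B6,B8,B9}
  B3 → {B6,B9}
  B4 → {B4,B6,B8}
  B5 → {B4,B6,B8}
  B6 → {B6,B8,B9}
  B7 → {B6,B8,B9}
  B8 → {B9}
  B9 → ∅

DF(B4) = ["B4", "B6", "B8"]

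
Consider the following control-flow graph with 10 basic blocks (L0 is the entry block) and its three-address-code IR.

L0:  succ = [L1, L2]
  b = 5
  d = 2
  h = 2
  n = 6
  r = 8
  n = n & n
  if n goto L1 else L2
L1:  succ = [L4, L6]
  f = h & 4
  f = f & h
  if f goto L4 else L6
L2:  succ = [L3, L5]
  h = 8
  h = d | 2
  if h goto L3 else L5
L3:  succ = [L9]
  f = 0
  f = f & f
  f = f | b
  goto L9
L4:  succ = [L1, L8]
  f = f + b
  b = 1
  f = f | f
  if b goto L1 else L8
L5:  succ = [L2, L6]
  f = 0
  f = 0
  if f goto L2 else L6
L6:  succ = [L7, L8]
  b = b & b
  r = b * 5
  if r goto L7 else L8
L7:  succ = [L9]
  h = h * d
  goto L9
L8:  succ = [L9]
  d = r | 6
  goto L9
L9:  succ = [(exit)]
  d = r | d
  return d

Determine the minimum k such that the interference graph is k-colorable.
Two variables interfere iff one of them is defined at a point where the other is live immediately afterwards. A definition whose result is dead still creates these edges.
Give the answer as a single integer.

Per-block:
  L0 def {b,d,h,n,r} use ∅
  L1 def {f} use {h}
  L2 def {h} use {d}
  L3 def {f} use {b}
  L4 def {b,f} use {b,f}
  L5 def {f} use ∅
  L6 def {b,r} use {b}
  L7 def {h} use {d,h}
  L8 def {d} use {r}
  L9 def {d} use {d,r}

Backward fixpoint:
  L0 li=∅ lo={b,d,h,r}
  L1 li={b,d,h,r} lo={b,d,f,h,r}
  L2 li={b,d,r} lo={b,d,h,r}
  L3 li={b,d,r} lo={d,r}
  L4 li={b,d,f,h,r} lo={b,d,h,r}
  L5 li={b,d,h,r} lo={b,d,h,r}
  L6 li={b,d,h} lo={d,h,r}
  L7 li={d,h,r} lo={d,r}
  L8 li={r} lo={d,r}
  L9 li={d,r} lo=∅

Interfere edges:
  b: {d,f,h,n,r}
  d: {b,f,h,n,r}
  f: {b,d,h,r}
  h: {b,d,f,n,r}
  n: {b,d,h,r}
  r: {b,d,f,h,n}

Colouring:
  clique {b,d,f,h,r} ⇒ need ≥ 5
  5-colouring: r0={b}  r1={d}  r2={h}  r3={r}  r4={f,n}
  χ = 5

Answer: 5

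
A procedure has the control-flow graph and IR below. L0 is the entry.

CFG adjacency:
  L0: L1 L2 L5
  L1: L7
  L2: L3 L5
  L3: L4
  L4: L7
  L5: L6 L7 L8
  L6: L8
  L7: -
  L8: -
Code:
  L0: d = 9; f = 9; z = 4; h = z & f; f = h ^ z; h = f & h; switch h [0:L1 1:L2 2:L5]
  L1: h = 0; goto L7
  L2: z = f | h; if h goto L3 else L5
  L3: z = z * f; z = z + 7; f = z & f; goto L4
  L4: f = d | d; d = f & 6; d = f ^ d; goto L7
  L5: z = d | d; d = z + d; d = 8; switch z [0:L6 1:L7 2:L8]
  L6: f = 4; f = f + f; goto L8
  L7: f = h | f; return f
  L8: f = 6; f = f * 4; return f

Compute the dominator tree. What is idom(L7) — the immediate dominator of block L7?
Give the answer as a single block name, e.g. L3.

Answer: L0

Derivation:
idom tree: L1←L0 L2←L0 L3←L2 L4←L3 L5←L0 L6←L5 L7←L0 L8←L5
Dom at joins:
  L5: preds {L0,L2}: {L0} ∩ {L0,L2} = {L0}; idom=L0
  L7: preds {L1,L4,L5}: {L0,L1} ∩ {L0,L2,L3,L4} ∩ {L0,L5} = {L0}; idom=L0
  L8: preds {L5,L6}: {L0,L5} ∩ {L0,L5,L6} = {L0,L5}; idom=L5

idom(L7) = L0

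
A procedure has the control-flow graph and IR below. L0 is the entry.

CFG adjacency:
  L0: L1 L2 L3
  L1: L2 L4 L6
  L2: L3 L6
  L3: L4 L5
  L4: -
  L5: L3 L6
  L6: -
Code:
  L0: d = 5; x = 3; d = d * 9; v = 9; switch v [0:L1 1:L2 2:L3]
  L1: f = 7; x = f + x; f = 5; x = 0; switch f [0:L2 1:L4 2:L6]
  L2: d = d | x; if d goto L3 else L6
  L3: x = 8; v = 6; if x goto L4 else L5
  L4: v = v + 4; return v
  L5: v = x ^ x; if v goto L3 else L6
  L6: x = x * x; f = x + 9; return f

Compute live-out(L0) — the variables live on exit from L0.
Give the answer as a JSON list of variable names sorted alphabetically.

def/use:
  L0 def {d,v,x} use ∅
  L1 def {f,x} use {x}
  L2 def {d} use {d,x}
  L3 def {v,x} use ∅
  L4 def {v} use {v}
  L5 def {v} use {x}
  L6 def {f,x} use {x}

Liveness:
  L0 li=∅ lo={d,v,x}
  L1 li={d,v,x} lo={d,v,x}
  L2 li={d,x} lo={x}
  L3 li=∅ lo={v,x}
  L4 li={v} lo=∅
  L5 li={x} lo={x}
  L6 li={x} lo=∅

live-out(L0) = ["d", "v", "x"]

Answer: ["d", "v", "x"]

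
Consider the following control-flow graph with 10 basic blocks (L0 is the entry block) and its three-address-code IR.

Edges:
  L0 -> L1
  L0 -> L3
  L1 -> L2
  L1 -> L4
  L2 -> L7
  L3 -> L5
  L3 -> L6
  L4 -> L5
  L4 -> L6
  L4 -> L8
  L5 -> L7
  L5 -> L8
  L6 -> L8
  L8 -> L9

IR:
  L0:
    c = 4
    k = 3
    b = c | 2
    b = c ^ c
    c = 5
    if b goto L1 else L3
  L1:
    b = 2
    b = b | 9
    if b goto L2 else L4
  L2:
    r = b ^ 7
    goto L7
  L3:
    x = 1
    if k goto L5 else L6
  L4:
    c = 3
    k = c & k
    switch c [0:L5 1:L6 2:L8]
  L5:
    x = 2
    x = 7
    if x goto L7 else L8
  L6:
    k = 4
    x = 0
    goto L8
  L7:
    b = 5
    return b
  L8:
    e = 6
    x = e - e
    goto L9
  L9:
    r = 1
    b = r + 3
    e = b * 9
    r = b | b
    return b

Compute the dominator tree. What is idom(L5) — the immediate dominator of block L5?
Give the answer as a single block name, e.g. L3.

idom tree: L1←L0 L2←L1 L3←L0 L4←L1 L5←L0 L6←L0 L7←L0 L8←L0 L9←L8
Join-block Dom:
  L5: preds {L3,L4}: {L0,L3} ∩ {L0,L1,L4} = {L0}; idom=L0
  L6: preds {L3,L4}: {L0,L3} ∩ {L0,L1,L4} = {L0}; idom=L0
  L7: preds {L2,L5}: {L0,L1,L2} ∩ {L0,L5} = {L0}; idom=L0
  L8: preds {L4,L5,L6}: {L0,L1,L4} ∩ {L0,L5} ∩ {L0,L6} = {L0}; idom=L0

idom(L5) = L0

Answer: L0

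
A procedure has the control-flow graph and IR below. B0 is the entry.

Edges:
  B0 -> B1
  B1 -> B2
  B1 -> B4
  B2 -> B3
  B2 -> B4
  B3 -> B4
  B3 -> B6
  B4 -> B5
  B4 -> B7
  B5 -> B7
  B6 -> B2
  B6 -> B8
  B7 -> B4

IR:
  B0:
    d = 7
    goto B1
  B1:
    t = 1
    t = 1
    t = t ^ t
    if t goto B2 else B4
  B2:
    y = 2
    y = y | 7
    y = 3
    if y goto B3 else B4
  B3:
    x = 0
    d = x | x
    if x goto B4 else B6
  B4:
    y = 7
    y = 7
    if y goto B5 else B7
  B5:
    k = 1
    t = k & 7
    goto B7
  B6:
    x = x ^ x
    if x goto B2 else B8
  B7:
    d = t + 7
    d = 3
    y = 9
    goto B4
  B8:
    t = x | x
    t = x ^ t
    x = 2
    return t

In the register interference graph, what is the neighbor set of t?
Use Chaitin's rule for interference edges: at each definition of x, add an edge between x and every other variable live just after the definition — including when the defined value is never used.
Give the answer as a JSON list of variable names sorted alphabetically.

def/use:
  B0: def={d} ue=∅
  B1: def={t} ue=∅
  B2: def={y} ue=∅
  B3: def={d,x} ue=∅
  B4: def={y} ue=∅
  B5: def={k,t} ue=∅
  B6: def={x} ue={x}
  B7: def={d,y} ue={t}
  B8: def={t,x} ue={x}

Liveness:
  B0: in=∅ out=∅
  B1: in=∅ out={t}
  B2: in={t} out={t}
  B3: in={t} out={t,x}
  B4: in={t} out={t}
  B5: in=∅ out={t}
  B6: in={t,x} out={t,x}
  B7: in={t} out={t}
  B8: in={x} out=∅

Interfere edges:
  d: {t,x}
  k: ∅
  t: {d,x,y}
  x: {d,t}
  y: {t}

N(t) = ["d", "x", "y"]

Answer: ["d", "x", "y"]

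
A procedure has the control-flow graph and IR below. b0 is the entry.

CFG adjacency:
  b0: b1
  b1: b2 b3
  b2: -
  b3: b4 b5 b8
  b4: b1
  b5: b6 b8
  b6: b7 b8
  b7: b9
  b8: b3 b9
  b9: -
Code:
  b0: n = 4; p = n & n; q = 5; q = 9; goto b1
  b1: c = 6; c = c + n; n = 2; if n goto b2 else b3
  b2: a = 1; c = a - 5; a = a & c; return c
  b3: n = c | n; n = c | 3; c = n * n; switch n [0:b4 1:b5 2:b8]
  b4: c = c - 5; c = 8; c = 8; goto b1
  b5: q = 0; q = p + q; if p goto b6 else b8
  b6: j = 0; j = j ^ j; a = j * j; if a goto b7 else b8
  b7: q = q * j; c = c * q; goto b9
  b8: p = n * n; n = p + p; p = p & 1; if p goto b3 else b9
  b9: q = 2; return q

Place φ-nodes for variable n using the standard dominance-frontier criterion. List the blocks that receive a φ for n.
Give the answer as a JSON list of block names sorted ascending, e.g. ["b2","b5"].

Answer: ["b1", "b3", "b9"]

Working:
idom tree: b1←b0 b2←b1 b3←b1 b4←b3 b5←b3 b6←b5 b7←b6 b8←b3 b9←b3
Dom at joins:
  b1: preds {b0,b4}: {b0} ∩ {b0,b1,b3,b4} = {b0}; idom=b0
  b3: preds {b1,b8}: {b0,b1} ∩ {b0,b1,b3,b8} = {b0,b1}; idom=b1
  b8: preds {b3,b5,b6}: {b0,b1,b3} ∩ {b0,b1,b3,b5} ∩ {b0,b1,b3,b5,b6} = {b0,b1,b3}; idom=b3
  b9: preds {b7,b8}: {b0,b1,b3,b5,b6,b7} ∩ {b0,b1,b3,b8} = {b0,b1,b3}; idom=b3

Frontier:
  b1←b0: walk · to b0
  b1←b4: walk b4→b3→b1 to b0
  b3←b1: walk · to b1
  b3←b8: walk b8→b3 to b1
  b8←b3: walk · to b3
  b8←b5: walk b5 to b3
  b8←b6: walk b6→b5 to b3
  b9←b7: walk b7→b6→b5 to b3
  b9←b8: walk b8 to b3
  b0 → ∅
  b1 → {b1}
  b2 → ∅
  b3 → {b1,b3}
  b4 → {b1}
  b5 → {b8,b9}
  b6 → {b8,b9}
  b7 → {b9}
  b8 → {b3,b9}
  b9 → ∅

φ for n: defs {b0,b1,b3,b8}
  DF⁺ = {b1,b3,b9}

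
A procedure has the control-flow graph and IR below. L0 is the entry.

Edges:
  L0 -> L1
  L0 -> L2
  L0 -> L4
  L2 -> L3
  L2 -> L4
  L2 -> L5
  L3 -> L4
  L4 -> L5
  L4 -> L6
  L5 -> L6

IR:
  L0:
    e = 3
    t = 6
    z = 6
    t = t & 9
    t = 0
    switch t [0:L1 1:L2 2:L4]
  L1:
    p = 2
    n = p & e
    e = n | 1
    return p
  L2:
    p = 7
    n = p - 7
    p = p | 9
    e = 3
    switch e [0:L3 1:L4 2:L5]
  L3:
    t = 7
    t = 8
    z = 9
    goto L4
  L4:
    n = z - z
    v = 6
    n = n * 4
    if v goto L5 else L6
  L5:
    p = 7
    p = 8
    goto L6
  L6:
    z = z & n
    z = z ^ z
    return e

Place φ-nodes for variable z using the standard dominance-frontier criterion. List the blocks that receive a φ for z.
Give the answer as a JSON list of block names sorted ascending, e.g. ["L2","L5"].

idom tree: L1←L0 L2←L0 L3←L2 L4←L0 L5←L0 L6←L0
Join-block Dom:
  L4: preds {L0,L2,L3}: {L0} ∩ {L0,L2} ∩ {L0,L2,L3} = {L0}; idom=L0
  L5: preds {L2,L4}: {L0,L2} ∩ {L0,L4} = {L0}; idom=L0
  L6: preds {L4,L5}: {L0,L4} ∩ {L0,L5} = {L0}; idom=L0

Frontier:
  L4←L0: walk · to L0
  L4←L2: walk L2 to L0
  L4←L3: walk L3→L2 to L0
  L5←L2: walk L2 to L0
  L5←L4: walk L4 to L0
  L6←L4: walk L4 to L0
  L6←L5: walk L5 to L0
  L0: DF=∅
  L1: DF=∅
  L2: DF={L4,L5}
  L3: DF={L4}
  L4: DF={L5,L6}
  L5: DF={L6}
  L6: DF=∅

φ for z: defs {L0,L3,L6}
  DF⁺ = {L4,L5,L6}

Answer: ["L4", "L5", "L6"]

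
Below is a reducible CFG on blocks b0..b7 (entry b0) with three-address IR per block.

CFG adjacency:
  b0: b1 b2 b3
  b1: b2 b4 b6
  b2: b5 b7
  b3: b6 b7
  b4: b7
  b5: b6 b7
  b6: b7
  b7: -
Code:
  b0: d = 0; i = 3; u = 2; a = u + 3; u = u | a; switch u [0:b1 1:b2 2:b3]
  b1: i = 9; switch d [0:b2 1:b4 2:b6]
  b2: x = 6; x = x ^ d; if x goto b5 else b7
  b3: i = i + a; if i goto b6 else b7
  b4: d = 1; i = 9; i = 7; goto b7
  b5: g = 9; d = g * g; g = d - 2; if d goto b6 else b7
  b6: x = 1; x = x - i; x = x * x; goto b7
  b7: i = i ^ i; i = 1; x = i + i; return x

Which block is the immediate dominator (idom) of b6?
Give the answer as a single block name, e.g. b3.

idom tree: b1←b0 b2←b0 b3←b0 b4←b1 b5←b2 b6←b0 b7←b0
Dom at joins:
  b2: preds {b0,b1}: {b0} ∩ {b0,b1} = {b0}; idom=b0
  b6: preds {b1,b3,b5}: {b0,b1} ∩ {b0,b3} ∩ {b0,b2,b5} = {b0}; idom=b0
  b7: preds {b2,b3,b4,b5,b6}: {b0,b2} ∩ {b0,b3} ∩ {b0,b1,b4} ∩ {b0,b2,b5} ∩ {b0,b6} = {b0}; idom=b0

idom(b6) = b0

Answer: b0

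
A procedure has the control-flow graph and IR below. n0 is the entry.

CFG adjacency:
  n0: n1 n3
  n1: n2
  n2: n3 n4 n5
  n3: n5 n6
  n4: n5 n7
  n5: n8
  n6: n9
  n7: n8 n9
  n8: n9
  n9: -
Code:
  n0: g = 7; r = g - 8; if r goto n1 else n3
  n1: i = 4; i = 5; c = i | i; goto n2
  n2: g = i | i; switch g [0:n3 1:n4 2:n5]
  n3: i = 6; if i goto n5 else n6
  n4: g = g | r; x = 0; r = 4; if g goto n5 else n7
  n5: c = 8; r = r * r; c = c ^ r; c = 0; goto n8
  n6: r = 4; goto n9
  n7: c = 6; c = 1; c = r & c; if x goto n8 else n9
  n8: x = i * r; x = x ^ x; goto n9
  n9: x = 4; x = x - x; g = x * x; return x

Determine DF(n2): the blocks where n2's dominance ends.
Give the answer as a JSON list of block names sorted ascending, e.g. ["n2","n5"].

Answer: ["n3", "n5", "n8", "n9"]

Working:
idom tree: n1←n0 n2←n1 n3←n0 n4←n2 n5←n0 n6←n3 n7←n4 n8←n0 n9←n0
Dom∩ at merges:
  n3: preds {n0,n2}: {n0} ∩ {n0,n1,n2} = {n0}; idom=n0
  n5: preds {n2,n3,n4}: {n0,n1,n2} ∩ {n0,n3} ∩ {n0,n1,n2,n4} = {n0}; idom=n0
  n8: preds {n5,n7}: {n0,n5} ∩ {n0,n1,n2,n4,n7} = {n0}; idom=n0
  n9: preds {n6,n7,n8}: {n0,n3,n6} ∩ {n0,n1,n2,n4,n7} ∩ {n0,n8} = {n0}; idom=n0

DF walk-up:
  join n3 pred n0: · stop@n0
  join n3 pred n2: n2→n1 stop@n0
  join n5 pred n2: n2→n1 stop@n0
  join n5 pred n3: n3 stop@n0
  join n5 pred n4: n4→n2→n1 stop@n0
  join n8 pred n5: n5 stop@n0
  join n8 pred n7: n7→n4→n2→n1 stop@n0
  join n9 pred n6: n6→n3 stop@n0
  join n9 pred n7: n7→n4→n2→n1 stop@n0
  join n9 pred n8: n8 stop@n0
  DF(n0)=∅
  DF(n1)={n3,n5,n8,n9}
  DF(n2)={n3,n5,n8,n9}
  DF(n3)={n5,n9}
  DF(n4)={n5,n8,n9}
  DF(n5)={n8}
  DF(n6)={n9}
  DF(n7)={n8,n9}
  DF(n8)={n9}
  DF(n9)=∅

DF(n2) = ["n3", "n5", "n8", "n9"]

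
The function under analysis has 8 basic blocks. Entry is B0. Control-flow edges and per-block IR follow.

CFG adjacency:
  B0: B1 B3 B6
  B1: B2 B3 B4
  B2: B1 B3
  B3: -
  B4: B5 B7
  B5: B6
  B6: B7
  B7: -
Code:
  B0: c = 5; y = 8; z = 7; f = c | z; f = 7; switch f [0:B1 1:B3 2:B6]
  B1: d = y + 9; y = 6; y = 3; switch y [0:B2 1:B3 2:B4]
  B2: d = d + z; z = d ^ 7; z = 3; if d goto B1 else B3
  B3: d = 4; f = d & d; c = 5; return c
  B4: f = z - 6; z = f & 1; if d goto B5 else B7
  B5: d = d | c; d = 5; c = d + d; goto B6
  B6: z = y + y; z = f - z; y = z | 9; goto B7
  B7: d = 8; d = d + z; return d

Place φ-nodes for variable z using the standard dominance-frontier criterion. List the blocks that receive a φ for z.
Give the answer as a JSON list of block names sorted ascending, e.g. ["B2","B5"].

Answer: ["B1", "B3", "B6", "B7"]

Working:
idom tree: B1←B0 B2←B1 B3←B0 B4←B1 B5←B4 B6←B0 B7←B0
Join-block Dom:
  B1: preds {B0,B2}: {B0} ∩ {B0,B1,B2} = {B0}; idom=B0
  B3: preds {B0,B1,B2}: {B0} ∩ {B0,B1} ∩ {B0,B1,B2} = {B0}; idom=B0
  B6: preds {B0,B5}: {B0} ∩ {B0,B1,B4,B5} = {B0}; idom=B0
  B7: preds {B4,B6}: {B0,B1,B4} ∩ {B0,B6} = {B0}; idom=B0

DF derivation:
  B1←B0: walk · to B0
  B1←B2: walk B2→B1 to B0
  B3←B0: walk · to B0
  B3←B1: walk B1 to B0
  B3←B2: walk B2→B1 to B0
  B6←B0: walk · to B0
  B6←B5: walk B5→B4→B1 to B0
  B7←B4: walk B4→B1 to B0
  B7←B6: walk B6 to B0
  DF(B0)=∅
  DF(B1)={B1,B3,B6,B7}
  DF(B2)={B1,B3}
  DF(B3)=∅
  DF(B4)={B6,B7}
  DF(B5)={B6}
  DF(B6)={B7}
  DF(B7)=∅

φ for z: defs {B0,B2,B4,B6}
  DF⁺ = {B1,B3,B6,B7}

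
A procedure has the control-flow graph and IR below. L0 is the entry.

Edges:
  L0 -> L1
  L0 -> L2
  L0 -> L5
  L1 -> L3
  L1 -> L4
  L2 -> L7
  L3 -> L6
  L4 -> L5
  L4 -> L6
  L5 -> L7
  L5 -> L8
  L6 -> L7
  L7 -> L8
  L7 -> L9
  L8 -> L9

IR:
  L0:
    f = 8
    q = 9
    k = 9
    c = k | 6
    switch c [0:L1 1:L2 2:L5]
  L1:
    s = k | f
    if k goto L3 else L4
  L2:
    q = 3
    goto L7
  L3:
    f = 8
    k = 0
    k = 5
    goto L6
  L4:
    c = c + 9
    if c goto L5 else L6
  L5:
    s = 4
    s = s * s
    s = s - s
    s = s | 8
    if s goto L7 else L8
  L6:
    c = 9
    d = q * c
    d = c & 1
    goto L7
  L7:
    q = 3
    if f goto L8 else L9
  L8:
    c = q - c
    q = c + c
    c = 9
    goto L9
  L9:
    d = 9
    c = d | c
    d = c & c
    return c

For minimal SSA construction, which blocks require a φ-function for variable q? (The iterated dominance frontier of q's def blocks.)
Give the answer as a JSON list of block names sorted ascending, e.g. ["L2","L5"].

Answer: ["L7", "L8", "L9"]

Analysis:
idom tree: L1←L0 L2←L0 L3←L1 L4←L1 L5←L0 L6←L1 L7←L0 L8←L0 L9←L0
Join-block Dom:
  L5: preds {L0,L4}: {L0} ∩ {L0,L1,L4} = {L0}; idom=L0
  L6: preds {L3,L4}: {L0,L1,L3} ∩ {L0,L1,L4} = {L0,L1}; idom=L1
  L7: preds {L2,L5,L6}: {L0,L2} ∩ {L0,L5} ∩ {L0,L1,L6} = {L0}; idom=L0
  L8: preds {L5,L7}: {L0,L5} ∩ {L0,L7} = {L0}; idom=L0
  L9: preds {L7,L8}: {L0,L7} ∩ {L0,L8} = {L0}; idom=L0

DF derivation:
  join L5 pred L0: · stop@L0
  join L5 pred L4: L4→L1 stop@L0
  join L6 pred L3: L3 stop@L1
  join L6 pred L4: L4 stop@L1
  join L7 pred L2: L2 stop@L0
  join L7 pred L5: L5 stop@L0
  join L7 pred L6: L6→L1 stop@L0
  join L8 pred L5: L5 stop@L0
  join L8 pred L7: L7 stop@L0
  join L9 pred L7: L7 stop@L0
  join L9 pred L8: L8 stop@L0
  L0: DF=∅
  L1: DF={L5,L7}
  L2: DF={L7}
  L3: DF={L6}
  L4: DF={L5,L6}
  L5: DF={L7,L8}
  L6: DF={L7}
  L7: DF={L8,L9}
  L8: DF={L9}
  L9: DF=∅

φ for q: defs {L0,L2,L7,L8}
  DF⁺ = {L7,L8,L9}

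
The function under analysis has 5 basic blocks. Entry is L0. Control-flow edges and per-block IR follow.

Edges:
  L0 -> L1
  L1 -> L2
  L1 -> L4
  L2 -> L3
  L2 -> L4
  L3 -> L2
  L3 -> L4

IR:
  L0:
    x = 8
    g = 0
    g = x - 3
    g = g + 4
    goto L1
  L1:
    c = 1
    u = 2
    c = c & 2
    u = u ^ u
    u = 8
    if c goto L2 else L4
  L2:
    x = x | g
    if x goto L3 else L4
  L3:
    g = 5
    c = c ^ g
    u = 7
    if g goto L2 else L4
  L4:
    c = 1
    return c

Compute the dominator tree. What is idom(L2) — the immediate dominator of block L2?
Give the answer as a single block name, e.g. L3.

idom tree: L1←L0 L2←L1 L3←L2 L4←L1
Dom∩ at merges:
  L2: preds {L1,L3}: {L0,L1} ∩ {L0,L1,L2,L3} = {L0,L1}; idom=L1
  L4: preds {L1,L2,L3}: {L0,L1} ∩ {L0,L1,L2} ∩ {L0,L1,L2,L3} = {L0,L1}; idom=L1

idom(L2) = L1

Answer: L1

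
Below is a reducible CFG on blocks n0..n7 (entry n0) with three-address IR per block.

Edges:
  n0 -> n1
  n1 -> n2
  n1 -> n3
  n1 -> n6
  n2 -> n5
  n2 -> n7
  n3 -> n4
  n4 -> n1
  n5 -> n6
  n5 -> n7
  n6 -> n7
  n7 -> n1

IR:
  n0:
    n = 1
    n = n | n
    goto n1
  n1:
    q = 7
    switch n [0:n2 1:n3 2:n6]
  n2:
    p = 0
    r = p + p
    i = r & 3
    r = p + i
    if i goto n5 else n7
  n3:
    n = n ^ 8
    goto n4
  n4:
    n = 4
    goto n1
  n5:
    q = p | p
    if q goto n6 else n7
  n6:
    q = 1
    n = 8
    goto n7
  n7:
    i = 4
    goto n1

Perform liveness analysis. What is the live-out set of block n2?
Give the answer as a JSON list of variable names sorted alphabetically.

def/use:
  n0 def {n} use ∅
  n1 def {q} use {n}
  n2 def {i,p,r} use ∅
  n3 def {n} use {n}
  n4 def {n} use ∅
  n5 def {q} use {p}
  n6 def {n,q} use ∅
  n7 def {i} use ∅

Live sets:
  live n0: ∅→{n}
  live n1: {n}→{n}
  live n2: {n}→{n,p}
  live n3: {n}→∅
  live n4: ∅→{n}
  live n5: {n,p}→{n}
  live n6: ∅→{n}
  live n7: {n}→{n}

live-out(n2) = ["n", "p"]

Answer: ["n", "p"]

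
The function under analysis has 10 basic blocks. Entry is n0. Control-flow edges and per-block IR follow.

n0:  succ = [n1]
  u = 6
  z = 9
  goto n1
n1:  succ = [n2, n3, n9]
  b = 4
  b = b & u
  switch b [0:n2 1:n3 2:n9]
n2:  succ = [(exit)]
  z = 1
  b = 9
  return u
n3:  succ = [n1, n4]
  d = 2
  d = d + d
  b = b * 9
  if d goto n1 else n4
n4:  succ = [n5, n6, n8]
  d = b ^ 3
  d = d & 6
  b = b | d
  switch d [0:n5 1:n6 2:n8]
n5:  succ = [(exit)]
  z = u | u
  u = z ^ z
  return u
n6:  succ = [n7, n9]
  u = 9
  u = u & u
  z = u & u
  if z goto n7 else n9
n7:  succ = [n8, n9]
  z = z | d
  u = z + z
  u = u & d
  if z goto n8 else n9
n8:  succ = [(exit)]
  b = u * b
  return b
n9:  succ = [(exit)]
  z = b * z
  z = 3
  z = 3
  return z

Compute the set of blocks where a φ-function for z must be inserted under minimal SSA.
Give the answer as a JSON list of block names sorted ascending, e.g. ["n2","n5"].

Answer: ["n8", "n9"]

Derivation:
idom tree: n1←n0 n2←n1 n3←n1 n4←n3 n5←n4 n6←n4 n7←n6 n8←n4 n9←n1
Join-block Dom:
  n1: preds {n0,n3}: {n0} ∩ {n0,n1,n3} = {n0}; idom=n0
  n8: preds {n4,n7}: {n0,n1,n3,n4} ∩ {n0,n1,n3,n4,n6,n7} = {n0,n1,n3,n4}; idom=n4
  n9: preds {n1,n6,n7}: {n0,n1} ∩ {n0,n1,n3,n4,n6} ∩ {n0,n1,n3,n4,n6,n7} = {n0,n1}; idom=n1

DF derivation:
  join n1 pred n0: · stop@n0
  join n1 pred n3: n3→n1 stop@n0
  join n8 pred n4: · stop@n4
  join n8 pred n7: n7→n6 stop@n4
  join n9 pred n1: · stop@n1
  join n9 pred n6: n6→n4→n3 stop@n1
  join n9 pred n7: n7→n6→n4→n3 stop@n1
  n0 → ∅
  n1 → {n1}
  n2 → ∅
  n3 → {n1,n9}
  n4 → {n9}
  n5 → ∅
  n6 → {n8,n9}
  n7 → {n8,n9}
  n8 → ∅
  n9 → ∅

φ for z: defs {n0,n2,n5,n6,n7,n9}
  DF⁺ = {n8,n9}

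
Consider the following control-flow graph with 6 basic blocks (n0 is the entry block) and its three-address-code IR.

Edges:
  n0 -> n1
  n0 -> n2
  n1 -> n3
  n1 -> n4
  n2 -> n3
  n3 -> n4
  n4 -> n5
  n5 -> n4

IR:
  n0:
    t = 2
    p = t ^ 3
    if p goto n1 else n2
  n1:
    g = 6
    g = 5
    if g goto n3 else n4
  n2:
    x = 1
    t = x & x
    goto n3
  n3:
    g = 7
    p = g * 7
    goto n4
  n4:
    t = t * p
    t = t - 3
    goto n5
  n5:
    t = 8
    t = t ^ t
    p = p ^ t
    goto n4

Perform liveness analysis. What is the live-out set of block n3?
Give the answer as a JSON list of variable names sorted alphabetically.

def/use:
  n0: {p,t} / ∅
  n1: {g} / ∅
  n2: {t,x} / ∅
  n3: {g,p} / ∅
  n4: {t} / {p,t}
  n5: {p,t} / {p}

Backward fixpoint:
  live n0: ∅→{p,t}
  live n1: {p,t}→{p,t}
  live n2: ∅→{t}
  live n3: {t}→{p,t}
  live n4: {p,t}→{p}
  live n5: {p}→{p,t}

live-out(n3) = ["p", "t"]

Answer: ["p", "t"]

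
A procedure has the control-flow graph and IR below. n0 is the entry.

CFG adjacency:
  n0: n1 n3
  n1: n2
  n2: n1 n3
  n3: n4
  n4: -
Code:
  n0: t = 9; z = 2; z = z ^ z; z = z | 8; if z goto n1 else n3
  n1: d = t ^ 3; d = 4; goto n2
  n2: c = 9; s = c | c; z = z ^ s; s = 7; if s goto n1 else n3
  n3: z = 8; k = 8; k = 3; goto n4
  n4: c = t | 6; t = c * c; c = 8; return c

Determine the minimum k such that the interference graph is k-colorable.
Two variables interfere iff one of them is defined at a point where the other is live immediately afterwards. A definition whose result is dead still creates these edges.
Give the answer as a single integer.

Block summaries:
  n0: def={t,z} ue=∅
  n1: def={d} ue={t}
  n2: def={c,s,z} ue={z}
  n3: def={k,z} ue=∅
  n4: def={c,t} ue={t}

Backward fixpoint:
  n0 li=∅ lo={t,z}
  n1 li={t,z} lo={t,z}
  n2 li={t,z} lo={t,z}
  n3 li={t} lo={t}
  n4 li={t} lo=∅

Conflict graph:
  c — {t,z}
  d — {t,z}
  k — {t}
  s — {t,z}
  t — {c,d,k,s,z}
  z — {c,d,s,t}

Registers:
  {c,t,z} pairwise interfere (3-clique) ⇒ χ ≥ 3
  assign c→r2 d→r2 k→r1 s→r2 t→r0 z→r1 — no edge inside a register ⇒ χ ≤ 3
  χ = 3

Answer: 3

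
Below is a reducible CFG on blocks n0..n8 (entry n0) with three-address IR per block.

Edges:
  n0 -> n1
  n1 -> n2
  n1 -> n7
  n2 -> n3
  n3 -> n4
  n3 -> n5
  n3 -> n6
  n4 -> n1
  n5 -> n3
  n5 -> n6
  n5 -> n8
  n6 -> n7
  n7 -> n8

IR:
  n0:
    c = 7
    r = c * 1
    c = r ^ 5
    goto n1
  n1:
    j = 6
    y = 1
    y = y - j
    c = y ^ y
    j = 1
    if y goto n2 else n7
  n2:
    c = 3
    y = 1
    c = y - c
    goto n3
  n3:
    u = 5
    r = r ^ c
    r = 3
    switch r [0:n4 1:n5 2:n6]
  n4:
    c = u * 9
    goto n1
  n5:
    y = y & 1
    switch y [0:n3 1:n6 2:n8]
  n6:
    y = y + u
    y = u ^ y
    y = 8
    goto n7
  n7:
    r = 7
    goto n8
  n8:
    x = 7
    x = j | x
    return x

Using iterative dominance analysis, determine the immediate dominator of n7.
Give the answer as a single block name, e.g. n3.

Answer: n1

Derivation:
idom tree: n1←n0 n2←n1 n3←n2 n4←n3 n5←n3 n6←n3 n7←n1 n8←n1
Dom∩ at merges:
  n1: preds {n0,n4}: {n0} ∩ {n0,n1,n2,n3,n4} = {n0}; idom=n0
  n3: preds {n2,n5}: {n0,n1,n2} ∩ {n0,n1,n2,n3,n5} = {n0,n1,n2}; idom=n2
  n6: preds {n3,n5}: {n0,n1,n2,n3} ∩ {n0,n1,n2,n3,n5} = {n0,n1,n2,n3}; idom=n3
  n7: preds {n1,n6}: {n0,n1} ∩ {n0,n1,n2,n3,n6} = {n0,n1}; idom=n1
  n8: preds {n5,n7}: {n0,n1,n2,n3,n5} ∩ {n0,n1,n7} = {n0,n1}; idom=n1

idom(n7) = n1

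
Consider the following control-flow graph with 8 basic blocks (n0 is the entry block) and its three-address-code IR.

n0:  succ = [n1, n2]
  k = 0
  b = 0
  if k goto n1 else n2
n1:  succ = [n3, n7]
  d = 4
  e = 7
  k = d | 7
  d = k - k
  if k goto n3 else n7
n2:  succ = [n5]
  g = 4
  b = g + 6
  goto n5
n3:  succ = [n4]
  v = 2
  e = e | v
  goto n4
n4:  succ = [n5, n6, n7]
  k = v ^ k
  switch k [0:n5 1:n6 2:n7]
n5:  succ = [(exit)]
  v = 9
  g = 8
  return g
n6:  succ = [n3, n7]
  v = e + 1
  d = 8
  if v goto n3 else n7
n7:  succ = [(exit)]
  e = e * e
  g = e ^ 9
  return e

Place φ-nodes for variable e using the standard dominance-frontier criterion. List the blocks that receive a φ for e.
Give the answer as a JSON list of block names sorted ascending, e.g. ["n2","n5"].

Answer: ["n3", "n5", "n7"]

Analysis:
idom tree: n1←n0 n2←n0 n3←n1 n4←n3 n5←n0 n6←n4 n7←n1
Dom∩ at merges:
  n3: preds {n1,n6}: {n0,n1} ∩ {n0,n1,n3,n4,n6} = {n0,n1}; idom=n1
  n5: preds {n2,n4}: {n0,n2} ∩ {n0,n1,n3,n4} = {n0}; idom=n0
  n7: preds {n1,n4,n6}: {n0,n1} ∩ {n0,n1,n3,n4} ∩ {n0,n1,n3,n4,n6} = {n0,n1}; idom=n1

Frontier:
  n3←n1: walk · to n1
  n3←n6: walk n6→n4→n3 to n1
  n5←n2: walk n2 to n0
  n5←n4: walk n4→n3→n1 to n0
  n7←n1: walk · to n1
  n7←n4: walk n4→n3 to n1
  n7←n6: walk n6→n4→n3 to n1
  n0: DF=∅
  n1: DF={n5}
  n2: DF={n5}
  n3: DF={n3,n5,n7}
  n4: DF={n3,n5,n7}
  n5: DF=∅
  n6: DF={n3,n7}
  n7: DF=∅

φ for e: defs {n1,n3,n7}
  DF⁺ = {n3,n5,n7}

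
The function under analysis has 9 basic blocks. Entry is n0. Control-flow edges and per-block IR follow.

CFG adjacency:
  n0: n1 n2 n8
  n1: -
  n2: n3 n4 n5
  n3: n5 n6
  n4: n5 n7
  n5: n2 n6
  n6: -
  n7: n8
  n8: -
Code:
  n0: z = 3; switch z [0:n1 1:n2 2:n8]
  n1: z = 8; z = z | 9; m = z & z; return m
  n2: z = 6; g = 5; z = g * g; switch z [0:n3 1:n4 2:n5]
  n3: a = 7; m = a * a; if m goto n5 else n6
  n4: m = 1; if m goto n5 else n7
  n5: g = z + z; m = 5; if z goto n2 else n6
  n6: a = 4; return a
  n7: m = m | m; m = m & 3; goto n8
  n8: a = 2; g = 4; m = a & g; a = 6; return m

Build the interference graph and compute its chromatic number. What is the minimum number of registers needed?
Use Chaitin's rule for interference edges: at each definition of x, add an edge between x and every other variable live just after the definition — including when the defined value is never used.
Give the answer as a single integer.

Answer: 3

Analysis:
def/use:
  n0: {z} / ∅
  n1: {m,z} / ∅
  n2: {g,z} / ∅
  n3: {a,m} / ∅
  n4: {m} / ∅
  n5: {g,m} / {z}
  n6: {a} / ∅
  n7: {m} / {m}
  n8: {a,g,m} / ∅

Live sets:
  live n0: ∅→∅
  live n1: ∅→∅
  live n2: ∅→{z}
  live n3: {z}→{z}
  live n4: {z}→{m,z}
  live n5: {z}→∅
  live n6: ∅→∅
  live n7: {m}→∅
  live n8: ∅→∅

Interfere edges:
  a↔{g,m,z}
  g↔{a,z}
  m↔{a,z}
  z↔{a,g,m}

Colouring:
  lower bound: {a,g,z} mutually conflict ⇒ χ ≥ 3
  assign a→c0 g→c2 m→c2 z→c1 — no edge inside a register ⇒ χ ≤ 3
  χ = 3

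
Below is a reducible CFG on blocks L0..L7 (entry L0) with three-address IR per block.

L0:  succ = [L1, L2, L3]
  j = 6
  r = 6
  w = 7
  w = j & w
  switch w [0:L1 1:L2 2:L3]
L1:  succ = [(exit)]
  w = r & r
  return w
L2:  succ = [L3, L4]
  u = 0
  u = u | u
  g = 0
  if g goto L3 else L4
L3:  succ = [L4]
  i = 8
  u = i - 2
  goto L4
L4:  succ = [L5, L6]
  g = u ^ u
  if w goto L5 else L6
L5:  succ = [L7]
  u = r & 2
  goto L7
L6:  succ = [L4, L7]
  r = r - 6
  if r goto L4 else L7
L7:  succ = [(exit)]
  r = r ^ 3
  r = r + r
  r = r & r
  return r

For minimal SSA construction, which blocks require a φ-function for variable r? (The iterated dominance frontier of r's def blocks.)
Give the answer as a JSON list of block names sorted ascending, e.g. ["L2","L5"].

idom tree: L1←L0 L2←L0 L3←L0 L4←L0 L5←L4 L6←L4 L7←L4
Dom∩ at merges:
  L3: preds {L0,L2}: {L0} ∩ {L0,L2} = {L0}; idom=L0
  L4: preds {L2,L3,L6}: {L0,L2} ∩ {L0,L3} ∩ {L0,L4,L6} = {L0}; idom=L0
  L7: preds {L5,L6}: {L0,L4,L5} ∩ {L0,L4,L6} = {L0,L4}; idom=L4

Frontier:
  L3←L0: walk · to L0
  L3←L2: walk L2 to L0
  L4←L2: walk L2 to L0
  L4←L3: walk L3 to L0
  L4←L6: walk L6→L4 to L0
  L7←L5: walk L5 to L4
  L7←L6: walk L6 to L4
  L0: DF=∅
  L1: DF=∅
  L2: DF={L3,L4}
  L3: DF={L4}
  L4: DF={L4}
  L5: DF={L7}
  L6: DF={L4,L7}
  L7: DF=∅

φ for r: defs {L0,L6,L7}
  DF⁺ = {L4,L7}

Answer: ["L4", "L7"]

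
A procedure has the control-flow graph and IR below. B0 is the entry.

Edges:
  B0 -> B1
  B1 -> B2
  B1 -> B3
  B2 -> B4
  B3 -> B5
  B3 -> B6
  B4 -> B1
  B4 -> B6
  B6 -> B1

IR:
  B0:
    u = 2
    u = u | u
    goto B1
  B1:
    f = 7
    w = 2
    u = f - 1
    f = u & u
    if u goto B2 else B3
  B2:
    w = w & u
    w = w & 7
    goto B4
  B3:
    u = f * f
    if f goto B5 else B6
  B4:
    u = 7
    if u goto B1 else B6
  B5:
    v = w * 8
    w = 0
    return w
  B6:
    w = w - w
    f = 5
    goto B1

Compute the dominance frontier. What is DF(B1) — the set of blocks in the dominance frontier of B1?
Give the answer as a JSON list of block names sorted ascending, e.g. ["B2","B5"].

idom tree: B1←B0 B2←B1 B3←B1 B4←B2 B5←B3 B6←B1
Dom∩ at merges:
  B1: preds {B0,B4,B6}: {B0} ∩ {B0,B1,B2,B4} ∩ {B0,B1,B6} = {B0}; idom=B0
  B6: preds {B3,B4}: {B0,B1,B3} ∩ {B0,B1,B2,B4} = {B0,B1}; idom=B1

DF derivation:
  join B1 pred B0: · stop@B0
  join B1 pred B4: B4→B2→B1 stop@B0
  join B1 pred B6: B6→B1 stop@B0
  join B6 pred B3: B3 stop@B1
  join B6 pred B4: B4→B2 stop@B1
  DF(B0)=∅
  DF(B1)={B1}
  DF(B2)={B1,B6}
  DF(B3)={B6}
  DF(B4)={B1,B6}
  DF(B5)=∅
  DF(B6)={B1}

DF(B1) = ["B1"]

Answer: ["B1"]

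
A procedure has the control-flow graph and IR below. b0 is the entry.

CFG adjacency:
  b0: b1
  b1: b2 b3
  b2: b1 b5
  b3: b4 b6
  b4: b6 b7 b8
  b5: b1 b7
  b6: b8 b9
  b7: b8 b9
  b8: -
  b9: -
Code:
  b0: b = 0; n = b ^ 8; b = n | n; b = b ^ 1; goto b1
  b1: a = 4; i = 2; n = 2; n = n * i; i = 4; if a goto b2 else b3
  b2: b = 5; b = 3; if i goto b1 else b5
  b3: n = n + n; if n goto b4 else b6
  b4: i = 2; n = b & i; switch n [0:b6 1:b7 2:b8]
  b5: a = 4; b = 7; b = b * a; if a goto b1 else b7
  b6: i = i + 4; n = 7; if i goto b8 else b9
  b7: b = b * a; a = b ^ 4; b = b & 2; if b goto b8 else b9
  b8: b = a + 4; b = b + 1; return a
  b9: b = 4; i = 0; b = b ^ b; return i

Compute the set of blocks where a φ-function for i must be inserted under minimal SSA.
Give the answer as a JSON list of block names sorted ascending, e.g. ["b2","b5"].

idom tree: b1←b0 b2←b1 b3←b1 b4←b3 b5←b2 b6←b3 b7←b1 b8←b1 b9←b1
Dom∩ at merges:
  b1: preds {b0,b2,b5}: {b0} ∩ {b0,b1,b2} ∩ {b0,b1,b2,b5} = {b0}; idom=b0
  b6: preds {b3,b4}: {b0,b1,b3} ∩ {b0,b1,b3,b4} = {b0,b1,b3}; idom=b3
  b7: preds {b4,b5}: {b0,b1,b3,b4} ∩ {b0,b1,b2,b5} = {b0,b1}; idom=b1
  b8: preds {b4,b6,b7}: {b0,b1,b3,b4} ∩ {b0,b1,b3,b6} ∩ {b0,b1,b7} = {b0,b1}; idom=b1
  b9: preds {b6,b7}: {b0,b1,b3,b6} ∩ {b0,b1,b7} = {b0,b1}; idom=b1

Frontier:
  join b1 pred b0: · stop@b0
  join b1 pred b2: b2→b1 stop@b0
  join b1 pred b5: b5→b2→b1 stop@b0
  join b6 pred b3: · stop@b3
  join b6 pred b4: b4 stop@b3
  join b7 pred b4: b4→b3 stop@b1
  join b7 pred b5: b5→b2 stop@b1
  join b8 pred b4: b4→b3 stop@b1
  join b8 pred b6: b6→b3 stop@b1
  join b8 pred b7: b7 stop@b1
  join b9 pred b6: b6→b3 stop@b1
  join b9 pred b7: b7 stop@b1
  b0: DF=∅
  b1: DF={b1}
  b2: DF={b1,b7}
  b3: DF={b7,b8,b9}
  b4: DF={b6,b7,b8}
  b5: DF={b1,b7}
  b6: DF={b8,b9}
  b7: DF={b8,b9}
  b8: DF=∅
  b9: DF=∅

φ for i: defs {b1,b4,b6,b9}
  DF⁺ = {b1,b6,b7,b8,b9}

Answer: ["b1", "b6", "b7", "b8", "b9"]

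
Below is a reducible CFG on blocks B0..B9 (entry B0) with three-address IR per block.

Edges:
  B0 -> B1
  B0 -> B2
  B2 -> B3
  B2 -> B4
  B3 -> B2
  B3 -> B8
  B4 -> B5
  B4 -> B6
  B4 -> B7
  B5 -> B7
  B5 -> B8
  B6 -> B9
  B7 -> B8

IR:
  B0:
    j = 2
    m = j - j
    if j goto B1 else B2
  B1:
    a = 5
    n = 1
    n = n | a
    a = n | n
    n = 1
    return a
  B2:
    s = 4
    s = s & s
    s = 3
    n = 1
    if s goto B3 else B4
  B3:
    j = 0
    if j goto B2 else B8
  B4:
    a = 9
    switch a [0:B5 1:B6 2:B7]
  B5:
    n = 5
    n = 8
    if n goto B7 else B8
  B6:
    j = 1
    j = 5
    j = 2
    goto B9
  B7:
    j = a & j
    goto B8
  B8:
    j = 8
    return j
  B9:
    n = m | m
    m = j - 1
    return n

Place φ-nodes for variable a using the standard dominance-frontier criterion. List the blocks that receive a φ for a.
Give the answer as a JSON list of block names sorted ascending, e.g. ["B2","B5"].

Answer: ["B8"]

Working:
idom tree: B1←B0 B2←B0 B3←B2 B4←B2 B5←B4 B6←B4 B7←B4 B8←B2 B9←B6
Join-block Dom:
  B2: preds {B0,B3}: {B0} ∩ {B0,B2,B3} = {B0}; idom=B0
  B7: preds {B4,B5}: {B0,B2,B4} ∩ {B0,B2,B4,B5} = {B0,B2,B4}; idom=B4
  B8: preds {B3,B5,B7}: {B0,B2,B3} ∩ {B0,B2,B4,B5} ∩ {B0,B2,B4,B7} = {B0,B2}; idom=B2

DF derivation:
  B2←B0: walk · to B0
  B2←B3: walk B3→B2 to B0
  B7←B4: walk · to B4
  B7←B5: walk B5 to B4
  B8←B3: walk B3 to B2
  B8←B5: walk B5→B4 to B2
  B8←B7: walk B7→B4 to B2
  B0: DF=∅
  B1: DF=∅
  B2: DF={B2}
  B3: DF={B2,B8}
  B4: DF={B8}
  B5: DF={B7,B8}
  B6: DF=∅
  B7: DF={B8}
  B8: DF=∅
  B9: DF=∅

φ for a: defs {B1,B4}
  DF⁺ = {B8}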